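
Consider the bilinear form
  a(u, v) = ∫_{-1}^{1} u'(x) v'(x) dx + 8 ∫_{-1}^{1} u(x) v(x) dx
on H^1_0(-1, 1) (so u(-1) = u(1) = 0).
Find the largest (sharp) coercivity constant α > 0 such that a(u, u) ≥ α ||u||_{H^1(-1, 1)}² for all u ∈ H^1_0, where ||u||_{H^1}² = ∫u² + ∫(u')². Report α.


α = 1

Coercivity of a(·,·) on H^1_0(-1, 1) means a(u, u) ≥ α ||u||_{H^1}² for every u ∈ H^1_0.
The interval has length L = 2, and Poincaré/coercivity depend only on L. Here a(u, u) = ∫(u')² + (8)·∫u².
Here c = 8 ≥ 1, so a(u,u) = ∫(u')² + c∫u² ≥ ∫(u')² + ∫u² = ||u||_{H^1}², i.e. α = 1 works. No larger α is possible: a(u,u) ≥ α||u||_{H^1}² means (1−α)∫(u')² ≥ (α−c)∫u², and for the modes u_n = sin(nπ(x−x₀)/L) (x₀ the left endpoint) one has ∫u_n²/∫(u_n')² = (L/(nπ))² → 0, so a(u_n,u_n)/||u_n||_{H^1}² → 1. Hence the optimal constant is α = 1.
Therefore α = 1.


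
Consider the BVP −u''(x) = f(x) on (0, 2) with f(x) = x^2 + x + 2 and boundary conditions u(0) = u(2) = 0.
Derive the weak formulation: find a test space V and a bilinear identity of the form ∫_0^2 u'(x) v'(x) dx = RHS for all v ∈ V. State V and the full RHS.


V = H^1_0(0, 2) (so v(0) = v(2) = 0); weak form: ∫_0^2 u'v' dx = ∫_0^2 (x^2 + x + 2) v dx for all v ∈ V.

Multiply both sides by a test function v and integrate from 0 to 2:
  ∫_0^2 −u''(x) v(x) dx = ∫_0^2 f(x) v(x) dx.
Integrate the LHS by parts once:
  ∫_0^2 −u'' v dx = −[u'(x) v(x)]_0^2 + ∫_0^2 u'(x) v'(x) dx.
Thus ∫_0^2 u'(x) v'(x) dx = ∫_0^2 f(x) v(x) dx + [u'(x) v(x)]_0^2.
Choose V so that boundary terms are either known or forced to vanish.
u is Dirichlet: u(0) = u(2) = 0. Let V = H^1_0(0, 2); then v(0) = v(2) = 0, and [u' v]_0^2 = 0.
Weak formulation: find u (satisfying any essential BC) such that ∫_0^2 u'(x) v'(x) dx = ∫_0^2 f v dx for all v ∈ V.
Substituting f(x) = x^2 + x + 2, the right-hand side is ∫_0^2 (x^2 + x + 2) v dx.


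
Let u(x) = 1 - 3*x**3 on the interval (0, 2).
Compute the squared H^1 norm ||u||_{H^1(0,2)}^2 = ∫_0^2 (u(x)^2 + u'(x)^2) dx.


||u||_{H^1}^2 = 23134/35

The H^1 norm (squared) on an interval (0, L) is
  ||u||_{H^1}^2 = ∫_0^L u(x)^2 dx + ∫_0^L u'(x)^2 dx.
Compute u'(x) = -9*x**2.
Then u(x)^2 = 9*x**6 - 6*x**3 + 1 and u'(x)^2 = 81*x**4.
Integrate each monomial from 0 to 2 using ∫_0^2 c·x^n dx = c·2^(n+1)/(n+1):
  ∫_0^2 u(x)^2 dx = ∫_0^2 (9*x^6 - 6*x^3 + 1) dx. Term by term:
    ∫_0^2 9*x^6 dx = 1152/7;  ∫_0^2 -6*x^3 dx = -24;  ∫_0^2 1 dx = 2.
  Sum: 1152/7 − 24 + 2 = 998/7.
  ∫_0^2 u'(x)^2 dx = ∫_0^2 (81*x^4) dx. Term by term:
    ∫_0^2 81*x^4 dx = 2592/5.
Adding: ||u||_{H^1}^2 = 998/7 + 2592/5 = 23134/35.


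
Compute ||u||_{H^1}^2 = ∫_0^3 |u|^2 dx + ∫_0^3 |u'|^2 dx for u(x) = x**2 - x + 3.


||u||_{H^1}^2 = 921/10

The H^1 norm (squared) on an interval (0, L) is
  ||u||_{H^1}^2 = ∫_0^L u(x)^2 dx + ∫_0^L u'(x)^2 dx.
Compute u'(x) = 2*x - 1.
Then u(x)^2 = x**4 - 2*x**3 + 7*x**2 - 6*x + 9 and u'(x)^2 = 4*x**2 - 4*x + 1.
Integrate each monomial from 0 to 3 using ∫_0^3 c·x^n dx = c·3^(n+1)/(n+1):
  ∫_0^3 u(x)^2 dx = ∫_0^3 (x^4 - 2*x^3 + 7*x^2 - 6*x + 9) dx. Term by term:
    ∫_0^3 x^4 dx = 243/5;  ∫_0^3 -2*x^3 dx = -81/2;  ∫_0^3 7*x^2 dx = 63;
    ∫_0^3 -6*x dx = -27;  ∫_0^3 9 dx = 27.
  Sum: 243/5 − 81/2 + 63 − 27 + 27 = 711/10.
  ∫_0^3 u'(x)^2 dx = ∫_0^3 (4*x^2 - 4*x + 1) dx. Term by term:
    ∫_0^3 4*x^2 dx = 36;  ∫_0^3 -4*x dx = -18;  ∫_0^3 1 dx = 3.
  Sum: 36 − 18 + 3 = 21.
Adding: ||u||_{H^1}^2 = 711/10 + 21 = 921/10.


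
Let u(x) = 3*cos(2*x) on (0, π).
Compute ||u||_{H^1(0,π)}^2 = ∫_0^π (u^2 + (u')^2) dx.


||u||_{H^1(0,π)}^2 = 45*π/2

u'(x) = -6*sin(2*x).
Expand u² and (u')² and integrate term by term on (0, π), using: for integers n ≥ 1, ∫_0^π sin²(nx) dx = ∫_0^π cos²(nx) dx = π/2; for n ≠ n', ∫_0^π sin(nx)sin(n'x) dx = ∫_0^π cos(nx)cos(n'x) dx = 0; and by product-to-sum, ∫_0^π sin(nx)cos(n'x) dx = ½∫_0^π [sin((n+n')x) + sin((n−n')x)] dx, which is 0 when n+n' is even and 2n/(n²−n'²) when n+n' is odd (it need not vanish on (0, π)).
  u² squared terms: (3)²·∫cos(2x)² dx = 9·π/2 = 9*π/2.
  So ∫_0^π u² dx = 9*π/2.
  (u')² squared terms: (-6)²·∫sin(2x)² dx = 36·π/2 = 18*π.
  So ∫_0^π (u')² dx = 18*π.
||u||_{H^1}^2 = (9*π/2) + (18*π) = 45*π/2.


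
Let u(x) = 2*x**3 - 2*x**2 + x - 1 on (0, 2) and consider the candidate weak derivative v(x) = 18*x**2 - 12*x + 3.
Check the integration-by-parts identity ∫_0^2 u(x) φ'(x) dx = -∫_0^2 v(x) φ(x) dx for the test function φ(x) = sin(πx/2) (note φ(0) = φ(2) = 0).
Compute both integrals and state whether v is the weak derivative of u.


LHS = -36/π + 192/π^3, RHS = -108/π + 576/π^3. No, v is not the weak derivative of u.

u(x) = 2*x**3 - 2*x**2 + x - 1, classical derivative u'(x) = 6*x**2 - 4*x + 1.
φ(x) = sin(πx/2), so φ'(x) = π*cos(π*x/2)/2.
Note φ(0) = φ(2) = 0, so the boundary term u·φ vanishes.
LHS = ∫_0^2 u(x) φ'(x) dx = ∫_0^2 (π*x^3*cos(π*x/2) - π*x^2*cos(π*x/2) + π*x*cos(π*x/2)/2 - π*cos(π*x/2)/2) dx. Term by term:
  ∫_0^2 -π*cos(π*x/2)/2 dx = 0;  ∫_0^2 π*x^3*cos(π*x/2) dx = -48/π + 192/π^3;  ∫_0^2 π*x*cos(π*x/2)/2 dx = -4/π;
  ∫_0^2 -π*x^2*cos(π*x/2) dx = 16/π.
Sum: 0 + -48/π + 192/π^3 − 4/π + 16/π = -36/π + 192/π^3.
So LHS = -36/π + 192/π^3.
∫_0^2 v(x) φ(x) dx = ∫_0^2 (18*x^2*sin(π*x/2) - 12*x*sin(π*x/2) + 3*sin(π*x/2)) dx. Term by term:
  ∫_0^2 3*sin(π*x/2) dx = 12/π;  ∫_0^2 -12*x*sin(π*x/2) dx = -48/π;  ∫_0^2 18*x^2*sin(π*x/2) dx = -576/π^3 + 144/π.
Sum: 12/π − 48/π + -576/π^3 + 144/π = -576/π^3 + 108/π.
So RHS = -∫_0^2 v(x) φ(x) dx = -108/π + 576/π^3.
LHS − RHS = -384/π^3 + 72/π ≠ 0, so the identity fails.
(For a valid weak derivative the identity must hold for EVERY test function, in particular this one. The failure shows v is NOT the weak derivative of u.)
Correct weak derivative would be u'(x) = 6*x**2 - 4*x + 1.


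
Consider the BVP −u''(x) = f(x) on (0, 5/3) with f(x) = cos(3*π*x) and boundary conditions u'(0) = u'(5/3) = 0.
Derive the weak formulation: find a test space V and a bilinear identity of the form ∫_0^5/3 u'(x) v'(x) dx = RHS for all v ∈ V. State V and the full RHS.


V = H^1(0, 5/3) (no boundary constraint on v; u is determined up to an additive constant); weak form: ∫_0^5/3 u'v' dx = ∫_0^5/3 (cos(3*π*x)) v dx for all v ∈ V.

Multiply both sides by a test function v and integrate from 0 to 5/3:
  ∫_0^5/3 −u''(x) v(x) dx = ∫_0^5/3 f(x) v(x) dx.
Integrate the LHS by parts once:
  ∫_0^5/3 −u'' v dx = −[u'(x) v(x)]_0^5/3 + ∫_0^5/3 u'(x) v'(x) dx.
Thus ∫_0^5/3 u'(x) v'(x) dx = ∫_0^5/3 f(x) v(x) dx + [u'(x) v(x)]_0^5/3.
Choose V so that boundary terms are either known or forced to vanish.
u has homogeneous Neumann: u'(0) = u'(5/3) = 0. So [u' v]_0^5/3 = 0·v(5/3) − 0·v(0) = 0 for any v; take V = H^1(0, 5/3).
Weak formulation: find u (satisfying any essential BC) such that ∫_0^5/3 u'(x) v'(x) dx = ∫_0^5/3 f v dx for all v ∈ V (homogeneous Neumann, so boundary terms vanish).
Substituting f(x) = cos(3*π*x), the right-hand side is ∫_0^5/3 (cos(3*π*x)) v dx.
Compatibility check (pure Neumann): taking v ≡ 1 ∈ V gives 0 = ∫_0^5/3 f dx + (0) − (0), i.e. ∫_0^5/3 f dx must equal u'(0) − u'(5/3) = 0. Indeed ∫_0^5/3 (cos(3*π*x)) dx = 0, so the data are compatible. The solution is then unique only up to an additive constant (fix it e.g. by requiring ∫_0^5/3 u dx = 0).


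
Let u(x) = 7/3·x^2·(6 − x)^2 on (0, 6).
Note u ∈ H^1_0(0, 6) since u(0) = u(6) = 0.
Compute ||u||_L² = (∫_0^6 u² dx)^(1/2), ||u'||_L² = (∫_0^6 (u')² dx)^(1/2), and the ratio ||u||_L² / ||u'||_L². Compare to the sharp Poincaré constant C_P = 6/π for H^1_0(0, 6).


||u||_L² / ||u'||_L² = sqrt(3) < C_P = 6/π.

u(x) = 7/3·x^2·(6 − x)^2, so u'(x) = 28*x*(x - 6)*(x - 3)/3.
u(x) = 7/3·x^2·(6 − x)^2 vanishes at x = 0 and x = 6, so u ∈ H^1_0(0, 6). Differentiate via the product rule and integrate the resulting polynomials term by term.
  ∫_0^6 u² dx = ∫_0^6 (49*x^8/9 - 392*x^7/3 + 1176*x^6 - 4704*x^5 + 7056*x^4) dx. Term by term:
    ∫_0^6 49*x^8/9 dx = 6096384;  ∫_0^6 -392*x^7/3 dx = -27433728;  ∫_0^6 1176*x^6 dx = 47029248;
    ∫_0^6 -4704*x^5 dx = -36578304;  ∫_0^6 7056*x^4 dx = 54867456/5.
  Sum: 6096384 − 27433728 + 47029248 − 36578304 + 54867456/5 = 435456/5.
  ∫_0^6 (u')² dx = ∫_0^6 (784*x^6/9 - 1568*x^5 + 10192*x^4 - 28224*x^3 + 28224*x^2) dx. Term by term:
    ∫_0^6 784*x^6/9 dx = 3483648;  ∫_0^6 -1568*x^5 dx = -12192768;  ∫_0^6 10192*x^4 dx = 79252992/5;
    ∫_0^6 -28224*x^3 dx = -9144576;  ∫_0^6 28224*x^2 dx = 2032128.
  Sum: 3483648 − 12192768 + 79252992/5 − 9144576 + 2032128 = 145152/5.
∫_0^6 u² dx = 435456/5, so ||u||_L² = 144*sqrt(105)/5.
∫_0^6 (u')² dx = 145152/5, so ||u'||_L² = 144*sqrt(35)/5.
Ratio ||u||_L² / ||u'||_L² = sqrt(3).
Sharp Poincaré constant on H^1_0(0, 6) is C_P = L/π = 6/π, achieved by sin(π/6·x).
A polynomial bump cannot attain the sharp Poincaré constant (only the first sine eigenfunction does), so the ratio is strictly less than C_P, consistent with ||u||_L² ≤ C_P ||u'||_L².


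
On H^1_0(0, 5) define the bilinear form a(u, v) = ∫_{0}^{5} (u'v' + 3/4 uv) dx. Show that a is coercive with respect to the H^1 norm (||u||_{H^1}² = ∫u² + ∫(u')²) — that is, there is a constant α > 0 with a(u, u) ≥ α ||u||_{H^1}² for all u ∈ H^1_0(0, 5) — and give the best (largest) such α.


α = (π^2 + 75/4)/(π^2 + 25)

Coercivity of a(·,·) on H^1_0(0, 5) means a(u, u) ≥ α ||u||_{H^1}² for every u ∈ H^1_0.
The interval has length L = 5, and Poincaré/coercivity depend only on L. Here a(u, u) = ∫(u')² + (3/4)·∫u².
Here 0 < c = 3/4 < 1. The condition a(u,u) ≥ α||u||_{H^1}² reads (1−α)∫(u')² ≥ (α−c)∫u². Any admissible α is ≤ 1 (rapidly oscillating u have ∫u²/∫(u')² → 0), and α = 1 would force 0 ≥ (1−c)∫u², impossible since c < 1; so 1−α > 0. By the sharp Poincaré inequality on H^1_0 of an interval of length L, ∫(u')² ≥ (π/L)²∫u² with equality for the first sine mode sin(π(x−x₀)/L) (x₀ the left endpoint), so the inequality holds for all u iff (1−α)(π/L)² ≥ α − c, i.e. α ≤ ((π/L)² + c)/((π/L)² + 1) = (1 + c(L/π)²)/(1 + (L/π)²). With (π/L)² = π^2/25 and c = 3/4, the largest admissible constant is α = ((π/L)² + c)/((π/L)² + 1).
Simplifying, α = (π^2 + 75/4)/(π^2 + 25).


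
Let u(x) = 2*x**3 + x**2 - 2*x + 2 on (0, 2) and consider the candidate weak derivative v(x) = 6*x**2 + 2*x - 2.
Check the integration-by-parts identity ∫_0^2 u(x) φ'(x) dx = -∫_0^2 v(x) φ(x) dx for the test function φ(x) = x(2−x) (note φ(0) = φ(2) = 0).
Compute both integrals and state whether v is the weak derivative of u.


LHS = -48/5, RHS = -48/5. Yes, v = u' weakly.

u(x) = 2*x**3 + x**2 - 2*x + 2, classical derivative u'(x) = 6*x**2 + 2*x - 2.
φ(x) = x(2−x), so φ'(x) = 2 - 2*x.
Note φ(0) = φ(2) = 0, so the boundary term u·φ vanishes.
LHS = ∫_0^2 u(x) φ'(x) dx = ∫_0^2 (-4*x^4 + 2*x^3 + 6*x^2 - 8*x + 4) dx. Term by term:
  ∫_0^2 -4*x^4 dx = -128/5;  ∫_0^2 2*x^3 dx = 8;  ∫_0^2 6*x^2 dx = 16;
  ∫_0^2 -8*x dx = -16;  ∫_0^2 4 dx = 8.
Sum: -128/5 + 8 + 16 − 16 + 8 = -48/5.
So LHS = -48/5.
∫_0^2 v(x) φ(x) dx = ∫_0^2 (-6*x^4 + 10*x^3 + 6*x^2 - 4*x) dx. Term by term:
  ∫_0^2 -6*x^4 dx = -192/5;  ∫_0^2 10*x^3 dx = 40;  ∫_0^2 6*x^2 dx = 16;
  ∫_0^2 -4*x dx = -8.
Sum: -192/5 + 40 + 16 − 8 = 48/5.
So RHS = -∫_0^2 v(x) φ(x) dx = -48/5.
LHS = RHS, so the identity holds for this test φ.
Moreover u is smooth here and v(x) = u'(x) = 6*x**2 + 2*x - 2 pointwise, so the identity holds for every test function. Hence v is the weak derivative of u.


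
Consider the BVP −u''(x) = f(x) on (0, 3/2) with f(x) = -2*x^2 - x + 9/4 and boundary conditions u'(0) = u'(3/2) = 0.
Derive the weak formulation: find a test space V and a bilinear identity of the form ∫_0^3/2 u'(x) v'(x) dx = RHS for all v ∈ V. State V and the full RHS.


V = H^1(0, 3/2) (no boundary constraint on v; u is determined up to an additive constant); weak form: ∫_0^3/2 u'v' dx = ∫_0^3/2 (-2*x^2 - x + 9/4) v dx for all v ∈ V.

Multiply both sides by a test function v and integrate from 0 to 3/2:
  ∫_0^3/2 −u''(x) v(x) dx = ∫_0^3/2 f(x) v(x) dx.
Integrate the LHS by parts once:
  ∫_0^3/2 −u'' v dx = −[u'(x) v(x)]_0^3/2 + ∫_0^3/2 u'(x) v'(x) dx.
Thus ∫_0^3/2 u'(x) v'(x) dx = ∫_0^3/2 f(x) v(x) dx + [u'(x) v(x)]_0^3/2.
Choose V so that boundary terms are either known or forced to vanish.
u has homogeneous Neumann: u'(0) = u'(3/2) = 0. So [u' v]_0^3/2 = 0·v(3/2) − 0·v(0) = 0 for any v; take V = H^1(0, 3/2).
Weak formulation: find u (satisfying any essential BC) such that ∫_0^3/2 u'(x) v'(x) dx = ∫_0^3/2 f v dx for all v ∈ V (homogeneous Neumann, so boundary terms vanish).
Substituting f(x) = -2*x^2 - x + 9/4, the right-hand side is ∫_0^3/2 (-2*x^2 - x + 9/4) v dx.
Compatibility check (pure Neumann): taking v ≡ 1 ∈ V gives 0 = ∫_0^3/2 f dx + (0) − (0), i.e. ∫_0^3/2 f dx must equal u'(0) − u'(3/2) = 0. Indeed ∫_0^3/2 (-2*x^2 - x + 9/4) dx = 0, so the data are compatible. The solution is then unique only up to an additive constant (fix it e.g. by requiring ∫_0^3/2 u dx = 0).


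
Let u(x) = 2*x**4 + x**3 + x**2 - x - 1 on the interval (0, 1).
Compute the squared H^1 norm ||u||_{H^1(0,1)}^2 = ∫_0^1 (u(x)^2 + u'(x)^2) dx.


||u||_{H^1}^2 = 14911/630

The H^1 norm (squared) on an interval (0, L) is
  ||u||_{H^1}^2 = ∫_0^L u(x)^2 dx + ∫_0^L u'(x)^2 dx.
Compute u'(x) = 8*x**3 + 3*x**2 + 2*x - 1.
Then u(x)^2 = 4*x**8 + 4*x**7 + 5*x**6 - 2*x**5 - 5*x**4 - 4*x**3 - x**2 + 2*x + 1 and u'(x)^2 = 64*x**6 + 48*x**5 + 41*x**4 - 4*x**3 - 2*x**2 - 4*x + 1.
Integrate each monomial from 0 to 1 using ∫_0^1 c·x^n dx = c·1^(n+1)/(n+1):
  ∫_0^1 u(x)^2 dx = ∫_0^1 (4*x^8 + 4*x^7 + 5*x^6 - 2*x^5 - 5*x^4 - 4*x^3 - x^2 + 2*x + 1) dx. Term by term:
    ∫_0^1 4*x^8 dx = 4/9;  ∫_0^1 4*x^7 dx = 1/2;  ∫_0^1 5*x^6 dx = 5/7;
    ∫_0^1 -2*x^5 dx = -1/3;  ∫_0^1 -5*x^4 dx = -1;  ∫_0^1 -4*x^3 dx = -1;
    ∫_0^1 -x^2 dx = -1/3;  ∫_0^1 2*x dx = 1;  ∫_0^1 1 dx = 1.
  Sum: 4/9 + 1/2 + 5/7 − 1/3 − 1 − 1 − 1/3 + 1 + 1 = 125/126.
  ∫_0^1 u'(x)^2 dx = ∫_0^1 (64*x^6 + 48*x^5 + 41*x^4 - 4*x^3 - 2*x^2 - 4*x + 1) dx. Term by term:
    ∫_0^1 64*x^6 dx = 64/7;  ∫_0^1 48*x^5 dx = 8;  ∫_0^1 41*x^4 dx = 41/5;
    ∫_0^1 -4*x^3 dx = -1;  ∫_0^1 -2*x^2 dx = -2/3;  ∫_0^1 -4*x dx = -2;
    ∫_0^1 1 dx = 1.
  Sum: 64/7 + 8 + 41/5 − 1 − 2/3 − 2 + 1 = 2381/105.
Adding: ||u||_{H^1}^2 = 125/126 + 2381/105 = 14911/630.


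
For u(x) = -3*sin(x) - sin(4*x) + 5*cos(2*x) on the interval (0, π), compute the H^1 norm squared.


||u||_{H^1(0,π)}^2 = 100 + 80*π

u'(x) = -10*sin(2*x) - 3*cos(x) - 4*cos(4*x).
Expand u² and (u')² and integrate term by term on (0, π), using: for integers n ≥ 1, ∫_0^π sin²(nx) dx = ∫_0^π cos²(nx) dx = π/2; for n ≠ n', ∫_0^π sin(nx)sin(n'x) dx = ∫_0^π cos(nx)cos(n'x) dx = 0; and by product-to-sum, ∫_0^π sin(nx)cos(n'x) dx = ½∫_0^π [sin((n+n')x) + sin((n−n')x)] dx, which is 0 when n+n' is even and 2n/(n²−n'²) when n+n' is odd (it need not vanish on (0, π)).
  u² squared terms: (-1)²·∫sin(4x)² dx = 1·π/2 = π/2;  (-3)²·∫sin(x)² dx = 9·π/2 = 9*π/2;  (5)²·∫cos(2x)² dx = 25·π/2 = 25*π/2.
  u² cross terms: 2·(-1)·(-3)·∫sin(4x)·sin(x) dx = 6·(0) = 0;  2·(-1)·(5)·∫sin(4x)·cos(2x) dx = -10·(0) = 0;  2·(-3)·(5)·∫sin(x)·cos(2x) dx = -30·(-2/3) = 20.
  So ∫_0^π u² dx = π/2 + 9*π/2 + 25*π/2 + 0 + 0 + 20 = 20 + 35*π/2.
  (u')² squared terms: (-10)²·∫sin(2x)² dx = 100·π/2 = 50*π;  (-4)²·∫cos(4x)² dx = 16·π/2 = 8*π;  (-3)²·∫cos(x)² dx = 9·π/2 = 9*π/2.
  (u')² cross terms: 2·(-10)·(-4)·∫sin(2x)·cos(4x) dx = 80·(0) = 0;  2·(-10)·(-3)·∫sin(2x)·cos(x) dx = 60·(4/3) = 80;  2·(-4)·(-3)·∫cos(4x)·cos(x) dx = 24·(0) = 0.
  So ∫_0^π (u')² dx = 50*π + 8*π + 9*π/2 + 0 + 80 + 0 = 80 + 125*π/2.
||u||_{H^1}^2 = (20 + 35*π/2) + (80 + 125*π/2) = 100 + 80*π.


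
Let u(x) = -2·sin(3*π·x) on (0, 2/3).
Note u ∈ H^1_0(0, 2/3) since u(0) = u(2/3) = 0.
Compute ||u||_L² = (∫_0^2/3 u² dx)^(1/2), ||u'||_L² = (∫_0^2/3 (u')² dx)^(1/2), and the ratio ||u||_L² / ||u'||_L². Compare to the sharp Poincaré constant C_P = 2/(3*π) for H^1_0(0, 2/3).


||u||_L² / ||u'||_L² = 1/(3*π) < C_P = 2/(3*π).

u(x) = -2·sin(3*π·x), so u'(x) = -6*π*cos(3*π*x).
Writing u(x) = A·sin(kπx/L) with A = -2 and k = 2, use ∫_0^L sin²(kπx/L) dx = L/2 and ∫_0^L cos²(kπx/L) dx = L/2.
u² = 4·sin²(3*π·x) and (u')² = 36*π^2·cos²(3*π·x), and each of sin², cos² integrates to L/2 = 1/3 over (0, 2/3).
∫_0^2/3 u² dx = 4/3, so ||u||_L² = 2*sqrt(3)/3.
∫_0^2/3 (u')² dx = 12*π^2, so ||u'||_L² = 2*sqrt(3)*π.
Ratio ||u||_L² / ||u'||_L² = 1/(3*π).
Sharp Poincaré constant on H^1_0(0, 2/3) is C_P = L/π = 2/(3*π), achieved by sin(3*π/2·x).
This is the k = 2 harmonic; the ratio L/(kπ) is strictly less than C_P = L/π, consistent with the sharp inequality ||u||_L² ≤ C_P ||u'||_L².


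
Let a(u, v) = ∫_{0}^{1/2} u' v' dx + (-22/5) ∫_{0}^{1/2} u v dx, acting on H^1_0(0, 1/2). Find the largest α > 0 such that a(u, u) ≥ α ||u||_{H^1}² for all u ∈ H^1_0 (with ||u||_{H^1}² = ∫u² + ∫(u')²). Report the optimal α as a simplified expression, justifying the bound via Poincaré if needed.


α = 2*(-11 + 10*π^2)/(5*(1 + 4*π^2))

Coercivity of a(·,·) on H^1_0(0, 1/2) means a(u, u) ≥ α ||u||_{H^1}² for every u ∈ H^1_0.
The interval has length L = 1/2, and Poincaré/coercivity depend only on L. Here a(u, u) = ∫(u')² + (-22/5)·∫u².
Here c = -22/5 < 0 with |c| < (π/L)² = 4*π^2, so coercivity still holds. The condition a(u,u) ≥ α||u||_{H^1}² reads (1−α)∫(u')² ≥ (α−c)∫u². Any admissible α is ≤ 1 (rapidly oscillating u have ∫u²/∫(u')² → 0), and α = 1 would force 0 ≥ (1−c)∫u², impossible since c < 1; so 1−α > 0. By the sharp Poincaré inequality on H^1_0 of an interval of length L, ∫(u')² ≥ (π/L)²∫u² with equality for the first sine mode sin(π(x−x₀)/L) (x₀ the left endpoint), so the inequality holds for all u iff (1−α)(π/L)² ≥ α − c, i.e. α ≤ ((π/L)² + c)/((π/L)² + 1) = (1 + c(L/π)²)/(1 + (L/π)²). (Direct route, valid since c ≤ 0: Poincaré gives c∫u² ≥ c(L/π)²∫(u')², so a(u,u) ≥ (1 + c(L/π)²)∫(u')², while ||u||_{H^1}² ≤ (1 + (L/π)²)∫(u')²; dividing yields the same α.) With (π/L)² = 4*π^2 and c = -22/5, the largest admissible constant is α = ((π/L)² + c)/((π/L)² + 1).
Simplifying, α = 2*(-11 + 10*π^2)/(5*(1 + 4*π^2)).


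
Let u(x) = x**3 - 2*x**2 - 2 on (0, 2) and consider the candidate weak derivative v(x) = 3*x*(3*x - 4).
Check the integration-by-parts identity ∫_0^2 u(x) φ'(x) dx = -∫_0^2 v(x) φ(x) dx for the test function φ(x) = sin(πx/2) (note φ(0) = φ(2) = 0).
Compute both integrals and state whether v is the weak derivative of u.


LHS = -8/π + 96/π^3, RHS = -24/π + 288/π^3. No, v is not the weak derivative of u.

u(x) = x**3 - 2*x**2 - 2, classical derivative u'(x) = 3*x**2 - 4*x.
φ(x) = sin(πx/2), so φ'(x) = π*cos(π*x/2)/2.
Note φ(0) = φ(2) = 0, so the boundary term u·φ vanishes.
LHS = ∫_0^2 u(x) φ'(x) dx = ∫_0^2 (π*x^3*cos(π*x/2)/2 - π*x^2*cos(π*x/2) - π*cos(π*x/2)) dx. Term by term:
  ∫_0^2 -π*cos(π*x/2) dx = 0;  ∫_0^2 π*x^3*cos(π*x/2)/2 dx = -24/π + 96/π^3;  ∫_0^2 -π*x^2*cos(π*x/2) dx = 16/π.
Sum: 0 + -24/π + 96/π^3 + 16/π = -8/π + 96/π^3.
So LHS = -8/π + 96/π^3.
∫_0^2 v(x) φ(x) dx = ∫_0^2 (9*x^2*sin(π*x/2) - 12*x*sin(π*x/2)) dx. Term by term:
  ∫_0^2 -12*x*sin(π*x/2) dx = -48/π;  ∫_0^2 9*x^2*sin(π*x/2) dx = -288/π^3 + 72/π.
Sum: -48/π + -288/π^3 + 72/π = -288/π^3 + 24/π.
So RHS = -∫_0^2 v(x) φ(x) dx = -24/π + 288/π^3.
LHS − RHS = -192/π^3 + 16/π ≠ 0, so the identity fails.
(For a valid weak derivative the identity must hold for EVERY test function, in particular this one. The failure shows v is NOT the weak derivative of u.)
Correct weak derivative would be u'(x) = 3*x**2 - 4*x.


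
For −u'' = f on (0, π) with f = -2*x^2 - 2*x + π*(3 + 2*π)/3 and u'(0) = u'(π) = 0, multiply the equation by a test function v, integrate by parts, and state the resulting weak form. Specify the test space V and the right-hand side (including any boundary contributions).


V = H^1(0, π) (no boundary constraint on v; u is determined up to an additive constant); weak form: ∫_0^π u'v' dx = ∫_0^π (-2*x^2 - 2*x + π*(3 + 2*π)/3) v dx for all v ∈ V.

Multiply both sides by a test function v and integrate from 0 to π:
  ∫_0^π −u''(x) v(x) dx = ∫_0^π f(x) v(x) dx.
Integrate the LHS by parts once:
  ∫_0^π −u'' v dx = −[u'(x) v(x)]_0^π + ∫_0^π u'(x) v'(x) dx.
Thus ∫_0^π u'(x) v'(x) dx = ∫_0^π f(x) v(x) dx + [u'(x) v(x)]_0^π.
Choose V so that boundary terms are either known or forced to vanish.
u has homogeneous Neumann: u'(0) = u'(π) = 0. So [u' v]_0^π = 0·v(π) − 0·v(0) = 0 for any v; take V = H^1(0, π).
Weak formulation: find u (satisfying any essential BC) such that ∫_0^π u'(x) v'(x) dx = ∫_0^π f v dx for all v ∈ V (homogeneous Neumann, so boundary terms vanish).
Substituting f(x) = -2*x^2 - 2*x + π*(3 + 2*π)/3, the right-hand side is ∫_0^π (-2*x^2 - 2*x + π*(3 + 2*π)/3) v dx.
Compatibility check (pure Neumann): taking v ≡ 1 ∈ V gives 0 = ∫_0^π f dx + (0) − (0), i.e. ∫_0^π f dx must equal u'(0) − u'(π) = 0. Indeed ∫_0^π (-2*x^2 - 2*x + π*(3 + 2*π)/3) dx = 0, so the data are compatible. The solution is then unique only up to an additive constant (fix it e.g. by requiring ∫_0^π u dx = 0).


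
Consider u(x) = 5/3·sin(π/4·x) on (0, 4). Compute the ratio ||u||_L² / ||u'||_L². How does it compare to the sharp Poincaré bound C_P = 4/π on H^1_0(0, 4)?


||u||_L² / ||u'||_L² = 4/π = C_P.

u(x) = 5/3·sin(π/4·x), so u'(x) = 5*π*cos(π*x/4)/12.
Writing u(x) = A·sin(kπx/L) with A = 5/3 and k = 1, use ∫_0^L sin²(kπx/L) dx = L/2 and ∫_0^L cos²(kπx/L) dx = L/2.
u² = 25/9·sin²(π/4·x) and (u')² = 25*π^2/144·cos²(π/4·x), and each of sin², cos² integrates to L/2 = 2 over (0, 4).
∫_0^4 u² dx = 50/9, so ||u||_L² = 5*sqrt(2)/3.
∫_0^4 (u')² dx = 25*π^2/72, so ||u'||_L² = 5*sqrt(2)*π/12.
Ratio ||u||_L² / ||u'||_L² = 4/π.
Sharp Poincaré constant on H^1_0(0, 4) is C_P = L/π = 4/π, achieved by sin(π/4·x).
This is the k = 1 eigenfunction (up to amplitude), so the ratio equals the sharp Poincaré constant exactly.


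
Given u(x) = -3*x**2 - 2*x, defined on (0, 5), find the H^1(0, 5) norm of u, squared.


||u||_{H^1}^2 = 28460/3

The H^1 norm (squared) on an interval (0, L) is
  ||u||_{H^1}^2 = ∫_0^L u(x)^2 dx + ∫_0^L u'(x)^2 dx.
Compute u'(x) = -6*x - 2.
Then u(x)^2 = 9*x**4 + 12*x**3 + 4*x**2 and u'(x)^2 = 36*x**2 + 24*x + 4.
Integrate each monomial from 0 to 5 using ∫_0^5 c·x^n dx = c·5^(n+1)/(n+1):
  ∫_0^5 u(x)^2 dx = ∫_0^5 (9*x^4 + 12*x^3 + 4*x^2) dx. Term by term:
    ∫_0^5 9*x^4 dx = 5625;  ∫_0^5 12*x^3 dx = 1875;  ∫_0^5 4*x^2 dx = 500/3.
  Sum: 5625 + 1875 + 500/3 = 23000/3.
  ∫_0^5 u'(x)^2 dx = ∫_0^5 (36*x^2 + 24*x + 4) dx. Term by term:
    ∫_0^5 36*x^2 dx = 1500;  ∫_0^5 24*x dx = 300;  ∫_0^5 4 dx = 20.
  Sum: 1500 + 300 + 20 = 1820.
Adding: ||u||_{H^1}^2 = 23000/3 + 1820 = 28460/3.


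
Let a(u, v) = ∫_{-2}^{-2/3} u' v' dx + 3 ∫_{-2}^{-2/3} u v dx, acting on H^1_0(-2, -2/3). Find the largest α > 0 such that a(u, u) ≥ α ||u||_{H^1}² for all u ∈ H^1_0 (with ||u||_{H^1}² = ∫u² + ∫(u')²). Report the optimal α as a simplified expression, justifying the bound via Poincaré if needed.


α = 1

Coercivity of a(·,·) on H^1_0(-2, -2/3) means a(u, u) ≥ α ||u||_{H^1}² for every u ∈ H^1_0.
The interval has length L = 4/3, and Poincaré/coercivity depend only on L. Here a(u, u) = ∫(u')² + (3)·∫u².
Here c = 3 ≥ 1, so a(u,u) = ∫(u')² + c∫u² ≥ ∫(u')² + ∫u² = ||u||_{H^1}², i.e. α = 1 works. No larger α is possible: a(u,u) ≥ α||u||_{H^1}² means (1−α)∫(u')² ≥ (α−c)∫u², and for the modes u_n = sin(nπ(x−x₀)/L) (x₀ the left endpoint) one has ∫u_n²/∫(u_n')² = (L/(nπ))² → 0, so a(u_n,u_n)/||u_n||_{H^1}² → 1. Hence the optimal constant is α = 1.
Therefore α = 1.


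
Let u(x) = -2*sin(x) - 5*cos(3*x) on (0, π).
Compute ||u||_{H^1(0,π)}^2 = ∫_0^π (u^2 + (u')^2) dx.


||u||_{H^1(0,π)}^2 = 129*π

u'(x) = 15*sin(3*x) - 2*cos(x).
Expand u² and (u')² and integrate term by term on (0, π), using: for integers n ≥ 1, ∫_0^π sin²(nx) dx = ∫_0^π cos²(nx) dx = π/2; for n ≠ n', ∫_0^π sin(nx)sin(n'x) dx = ∫_0^π cos(nx)cos(n'x) dx = 0; and by product-to-sum, ∫_0^π sin(nx)cos(n'x) dx = ½∫_0^π [sin((n+n')x) + sin((n−n')x)] dx, which is 0 when n+n' is even and 2n/(n²−n'²) when n+n' is odd (it need not vanish on (0, π)).
  u² squared terms: (-5)²·∫cos(3x)² dx = 25·π/2 = 25*π/2;  (-2)²·∫sin(x)² dx = 4·π/2 = 2*π.
  u² cross terms: 2·(-5)·(-2)·∫cos(3x)·sin(x) dx = 20·(0) = 0.
  So ∫_0^π u² dx = 25*π/2 + 2*π + 0 = 29*π/2.
  (u')² squared terms: (-2)²·∫cos(x)² dx = 4·π/2 = 2*π;  (15)²·∫sin(3x)² dx = 225·π/2 = 225*π/2.
  (u')² cross terms: 2·(-2)·(15)·∫cos(x)·sin(3x) dx = -60·(0) = 0.
  So ∫_0^π (u')² dx = 2*π + 225*π/2 + 0 = 229*π/2.
||u||_{H^1}^2 = (29*π/2) + (229*π/2) = 129*π.


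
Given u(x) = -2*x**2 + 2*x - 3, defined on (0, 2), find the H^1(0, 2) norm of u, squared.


||u||_{H^1}^2 = 734/15

The H^1 norm (squared) on an interval (0, L) is
  ||u||_{H^1}^2 = ∫_0^L u(x)^2 dx + ∫_0^L u'(x)^2 dx.
Compute u'(x) = 2 - 4*x.
Then u(x)^2 = 4*x**4 - 8*x**3 + 16*x**2 - 12*x + 9 and u'(x)^2 = 16*x**2 - 16*x + 4.
Integrate each monomial from 0 to 2 using ∫_0^2 c·x^n dx = c·2^(n+1)/(n+1):
  ∫_0^2 u(x)^2 dx = ∫_0^2 (4*x^4 - 8*x^3 + 16*x^2 - 12*x + 9) dx. Term by term:
    ∫_0^2 4*x^4 dx = 128/5;  ∫_0^2 -8*x^3 dx = -32;  ∫_0^2 16*x^2 dx = 128/3;
    ∫_0^2 -12*x dx = -24;  ∫_0^2 9 dx = 18.
  Sum: 128/5 − 32 + 128/3 − 24 + 18 = 454/15.
  ∫_0^2 u'(x)^2 dx = ∫_0^2 (16*x^2 - 16*x + 4) dx. Term by term:
    ∫_0^2 16*x^2 dx = 128/3;  ∫_0^2 -16*x dx = -32;  ∫_0^2 4 dx = 8.
  Sum: 128/3 − 32 + 8 = 56/3.
Adding: ||u||_{H^1}^2 = 454/15 + 56/3 = 734/15.


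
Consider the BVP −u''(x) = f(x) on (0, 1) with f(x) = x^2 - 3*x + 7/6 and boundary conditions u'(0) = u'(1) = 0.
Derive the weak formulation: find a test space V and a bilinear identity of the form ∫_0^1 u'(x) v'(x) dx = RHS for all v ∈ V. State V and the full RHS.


V = H^1(0, 1) (no boundary constraint on v; u is determined up to an additive constant); weak form: ∫_0^1 u'v' dx = ∫_0^1 (x^2 - 3*x + 7/6) v dx for all v ∈ V.

Multiply both sides by a test function v and integrate from 0 to 1:
  ∫_0^1 −u''(x) v(x) dx = ∫_0^1 f(x) v(x) dx.
Integrate the LHS by parts once:
  ∫_0^1 −u'' v dx = −[u'(x) v(x)]_0^1 + ∫_0^1 u'(x) v'(x) dx.
Thus ∫_0^1 u'(x) v'(x) dx = ∫_0^1 f(x) v(x) dx + [u'(x) v(x)]_0^1.
Choose V so that boundary terms are either known or forced to vanish.
u has homogeneous Neumann: u'(0) = u'(1) = 0. So [u' v]_0^1 = 0·v(1) − 0·v(0) = 0 for any v; take V = H^1(0, 1).
Weak formulation: find u (satisfying any essential BC) such that ∫_0^1 u'(x) v'(x) dx = ∫_0^1 f v dx for all v ∈ V (homogeneous Neumann, so boundary terms vanish).
Substituting f(x) = x^2 - 3*x + 7/6, the right-hand side is ∫_0^1 (x^2 - 3*x + 7/6) v dx.
Compatibility check (pure Neumann): taking v ≡ 1 ∈ V gives 0 = ∫_0^1 f dx + (0) − (0), i.e. ∫_0^1 f dx must equal u'(0) − u'(1) = 0. Indeed ∫_0^1 (x^2 - 3*x + 7/6) dx = 0, so the data are compatible. The solution is then unique only up to an additive constant (fix it e.g. by requiring ∫_0^1 u dx = 0).


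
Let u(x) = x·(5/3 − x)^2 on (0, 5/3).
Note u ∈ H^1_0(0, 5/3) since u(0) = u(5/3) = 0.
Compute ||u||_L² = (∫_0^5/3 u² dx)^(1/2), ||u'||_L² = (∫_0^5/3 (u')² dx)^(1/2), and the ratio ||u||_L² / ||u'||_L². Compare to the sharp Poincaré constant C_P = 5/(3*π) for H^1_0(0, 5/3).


||u||_L² / ||u'||_L² = 5*sqrt(14)/42 < C_P = 5/(3*π).

u(x) = x·(5/3 − x)^2, so u'(x) = (3*x - 5)*(9*x - 5)/9.
u(x) = x·(5/3 − x)^2 vanishes at x = 0 and x = 5/3, so u ∈ H^1_0(0, 5/3). Differentiate via the product rule and integrate the resulting polynomials term by term.
  ∫_0^5/3 u² dx = ∫_0^5/3 (x^6 - 20*x^5/3 + 50*x^4/3 - 500*x^3/27 + 625*x^2/81) dx. Term by term:
    ∫_0^5/3 x^6 dx = 78125/15309;  ∫_0^5/3 -20*x^5/3 dx = -156250/6561;  ∫_0^5/3 50*x^4/3 dx = 31250/729;
    ∫_0^5/3 -500*x^3/27 dx = -78125/2187;  ∫_0^5/3 625*x^2/81 dx = 78125/6561.
  Sum: 78125/15309 − 156250/6561 + 31250/729 − 78125/2187 + 78125/6561 = 15625/45927.
  ∫_0^5/3 (u')² dx = ∫_0^5/3 (9*x^4 - 40*x^3 + 550*x^2/9 - 1000*x/27 + 625/81) dx. Term by term:
    ∫_0^5/3 9*x^4 dx = 625/27;  ∫_0^5/3 -40*x^3 dx = -6250/81;  ∫_0^5/3 550*x^2/9 dx = 68750/729;
    ∫_0^5/3 -1000*x/27 dx = -12500/243;  ∫_0^5/3 625/81 dx = 3125/243.
  Sum: 625/27 − 6250/81 + 68750/729 − 12500/243 + 3125/243 = 1250/729.
∫_0^5/3 u² dx = 15625/45927, so ||u||_L² = 125*sqrt(7)/567.
∫_0^5/3 (u')² dx = 1250/729, so ||u'||_L² = 25*sqrt(2)/27.
Ratio ||u||_L² / ||u'||_L² = 5*sqrt(14)/42.
Sharp Poincaré constant on H^1_0(0, 5/3) is C_P = L/π = 5/(3*π), achieved by sin(3*π/5·x).
A polynomial bump cannot attain the sharp Poincaré constant (only the first sine eigenfunction does), so the ratio is strictly less than C_P, consistent with ||u||_L² ≤ C_P ||u'||_L².


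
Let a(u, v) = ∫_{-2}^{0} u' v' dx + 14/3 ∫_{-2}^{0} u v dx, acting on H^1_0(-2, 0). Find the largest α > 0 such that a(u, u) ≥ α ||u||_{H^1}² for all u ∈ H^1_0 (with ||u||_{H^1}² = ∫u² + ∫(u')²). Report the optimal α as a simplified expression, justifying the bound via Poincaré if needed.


α = 1

Coercivity of a(·,·) on H^1_0(-2, 0) means a(u, u) ≥ α ||u||_{H^1}² for every u ∈ H^1_0.
The interval has length L = 2, and Poincaré/coercivity depend only on L. Here a(u, u) = ∫(u')² + (14/3)·∫u².
Here c = 14/3 ≥ 1, so a(u,u) = ∫(u')² + c∫u² ≥ ∫(u')² + ∫u² = ||u||_{H^1}², i.e. α = 1 works. No larger α is possible: a(u,u) ≥ α||u||_{H^1}² means (1−α)∫(u')² ≥ (α−c)∫u², and for the modes u_n = sin(nπ(x−x₀)/L) (x₀ the left endpoint) one has ∫u_n²/∫(u_n')² = (L/(nπ))² → 0, so a(u_n,u_n)/||u_n||_{H^1}² → 1. Hence the optimal constant is α = 1.
Therefore α = 1.


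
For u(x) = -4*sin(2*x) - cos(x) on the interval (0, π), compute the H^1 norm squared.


||u||_{H^1(0,π)}^2 = 64/3 + 41*π

u'(x) = sin(x) - 8*cos(2*x).
Expand u² and (u')² and integrate term by term on (0, π), using: for integers n ≥ 1, ∫_0^π sin²(nx) dx = ∫_0^π cos²(nx) dx = π/2; for n ≠ n', ∫_0^π sin(nx)sin(n'x) dx = ∫_0^π cos(nx)cos(n'x) dx = 0; and by product-to-sum, ∫_0^π sin(nx)cos(n'x) dx = ½∫_0^π [sin((n+n')x) + sin((n−n')x)] dx, which is 0 when n+n' is even and 2n/(n²−n'²) when n+n' is odd (it need not vanish on (0, π)).
  u² squared terms: (-1)²·∫cos(x)² dx = 1·π/2 = π/2;  (-4)²·∫sin(2x)² dx = 16·π/2 = 8*π.
  u² cross terms: 2·(-1)·(-4)·∫cos(x)·sin(2x) dx = 8·(4/3) = 32/3.
  So ∫_0^π u² dx = π/2 + 8*π + 32/3 = 32/3 + 17*π/2.
  (u')² squared terms: (-8)²·∫cos(2x)² dx = 64·π/2 = 32*π;  (1)²·∫sin(x)² dx = 1·π/2 = π/2.
  (u')² cross terms: 2·(-8)·(1)·∫cos(2x)·sin(x) dx = -16·(-2/3) = 32/3.
  So ∫_0^π (u')² dx = 32*π + π/2 + 32/3 = 32/3 + 65*π/2.
||u||_{H^1}^2 = (32/3 + 17*π/2) + (32/3 + 65*π/2) = 64/3 + 41*π.


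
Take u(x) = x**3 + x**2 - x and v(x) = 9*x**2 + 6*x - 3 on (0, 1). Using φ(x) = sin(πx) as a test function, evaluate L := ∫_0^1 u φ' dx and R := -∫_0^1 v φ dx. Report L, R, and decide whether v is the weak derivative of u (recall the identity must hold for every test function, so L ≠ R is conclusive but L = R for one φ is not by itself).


LHS = -3/π + 12/π^3, RHS = -9/π + 36/π^3. No, v is not the weak derivative of u.

u(x) = x**3 + x**2 - x, classical derivative u'(x) = 3*x**2 + 2*x - 1.
φ(x) = sin(πx), so φ'(x) = π*cos(π*x).
Note φ(0) = φ(1) = 0, so the boundary term u·φ vanishes.
LHS = ∫_0^1 u(x) φ'(x) dx = ∫_0^1 (π*x^3*cos(π*x) + π*x^2*cos(π*x) - π*x*cos(π*x)) dx. Term by term:
  ∫_0^1 π*x^2*cos(π*x) dx = -2/π;  ∫_0^1 π*x^3*cos(π*x) dx = -3/π + 12/π^3;  ∫_0^1 -π*x*cos(π*x) dx = 2/π.
Sum: -2/π + -3/π + 12/π^3 + 2/π = -3/π + 12/π^3.
So LHS = -3/π + 12/π^3.
∫_0^1 v(x) φ(x) dx = ∫_0^1 (9*x^2*sin(π*x) + 6*x*sin(π*x) - 3*sin(π*x)) dx. Term by term:
  ∫_0^1 -3*sin(π*x) dx = -6/π;  ∫_0^1 6*x*sin(π*x) dx = 6/π;  ∫_0^1 9*x^2*sin(π*x) dx = -36/π^3 + 9/π.
Sum: -6/π + 6/π + -36/π^3 + 9/π = -36/π^3 + 9/π.
So RHS = -∫_0^1 v(x) φ(x) dx = -9/π + 36/π^3.
LHS − RHS = -24/π^3 + 6/π ≠ 0, so the identity fails.
(For a valid weak derivative the identity must hold for EVERY test function, in particular this one. The failure shows v is NOT the weak derivative of u.)
Correct weak derivative would be u'(x) = 3*x**2 + 2*x - 1.


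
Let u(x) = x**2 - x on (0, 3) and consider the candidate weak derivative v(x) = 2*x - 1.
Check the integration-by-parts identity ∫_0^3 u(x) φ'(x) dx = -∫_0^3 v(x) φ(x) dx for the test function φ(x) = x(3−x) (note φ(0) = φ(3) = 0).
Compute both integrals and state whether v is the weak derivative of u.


LHS = -9, RHS = -9. Yes, v = u' weakly.

u(x) = x**2 - x, classical derivative u'(x) = 2*x - 1.
φ(x) = x(3−x), so φ'(x) = 3 - 2*x.
Note φ(0) = φ(3) = 0, so the boundary term u·φ vanishes.
LHS = ∫_0^3 u(x) φ'(x) dx = ∫_0^3 (-2*x^3 + 5*x^2 - 3*x) dx. Term by term:
  ∫_0^3 -2*x^3 dx = -81/2;  ∫_0^3 5*x^2 dx = 45;  ∫_0^3 -3*x dx = -27/2.
Sum: -81/2 + 45 − 27/2 = -9.
So LHS = -9.
∫_0^3 v(x) φ(x) dx = ∫_0^3 (-2*x^3 + 7*x^2 - 3*x) dx. Term by term:
  ∫_0^3 -2*x^3 dx = -81/2;  ∫_0^3 7*x^2 dx = 63;  ∫_0^3 -3*x dx = -27/2.
Sum: -81/2 + 63 − 27/2 = 9.
So RHS = -∫_0^3 v(x) φ(x) dx = -9.
LHS = RHS, so the identity holds for this test φ.
Moreover u is smooth here and v(x) = u'(x) = 2*x - 1 pointwise, so the identity holds for every test function. Hence v is the weak derivative of u.


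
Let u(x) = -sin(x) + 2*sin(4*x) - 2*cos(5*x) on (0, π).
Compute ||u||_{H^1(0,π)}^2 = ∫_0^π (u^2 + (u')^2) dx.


||u||_{H^1(0,π)}^2 = 1664/9 + 87*π

u'(x) = 10*sin(5*x) - cos(x) + 8*cos(4*x).
Expand u² and (u')² and integrate term by term on (0, π), using: for integers n ≥ 1, ∫_0^π sin²(nx) dx = ∫_0^π cos²(nx) dx = π/2; for n ≠ n', ∫_0^π sin(nx)sin(n'x) dx = ∫_0^π cos(nx)cos(n'x) dx = 0; and by product-to-sum, ∫_0^π sin(nx)cos(n'x) dx = ½∫_0^π [sin((n+n')x) + sin((n−n')x)] dx, which is 0 when n+n' is even and 2n/(n²−n'²) when n+n' is odd (it need not vanish on (0, π)).
  u² squared terms: (-1)²·∫sin(x)² dx = 1·π/2 = π/2;  (-2)²·∫cos(5x)² dx = 4·π/2 = 2*π;  (2)²·∫sin(4x)² dx = 4·π/2 = 2*π.
  u² cross terms: 2·(-1)·(-2)·∫sin(x)·cos(5x) dx = 4·(0) = 0;  2·(-1)·(2)·∫sin(x)·sin(4x) dx = -4·(0) = 0;  2·(-2)·(2)·∫cos(5x)·sin(4x) dx = -8·(-8/9) = 64/9.
  So ∫_0^π u² dx = π/2 + 2*π + 2*π + 0 + 0 + 64/9 = 64/9 + 9*π/2.
  (u')² squared terms: (-1)²·∫cos(x)² dx = 1·π/2 = π/2;  (8)²·∫cos(4x)² dx = 64·π/2 = 32*π;  (10)²·∫sin(5x)² dx = 100·π/2 = 50*π.
  (u')² cross terms: 2·(-1)·(8)·∫cos(x)·cos(4x) dx = -16·(0) = 0;  2·(-1)·(10)·∫cos(x)·sin(5x) dx = -20·(0) = 0;  2·(8)·(10)·∫cos(4x)·sin(5x) dx = 160·(10/9) = 1600/9.
  So ∫_0^π (u')² dx = π/2 + 32*π + 50*π + 0 + 0 + 1600/9 = 1600/9 + 165*π/2.
||u||_{H^1}^2 = (64/9 + 9*π/2) + (1600/9 + 165*π/2) = 1664/9 + 87*π.


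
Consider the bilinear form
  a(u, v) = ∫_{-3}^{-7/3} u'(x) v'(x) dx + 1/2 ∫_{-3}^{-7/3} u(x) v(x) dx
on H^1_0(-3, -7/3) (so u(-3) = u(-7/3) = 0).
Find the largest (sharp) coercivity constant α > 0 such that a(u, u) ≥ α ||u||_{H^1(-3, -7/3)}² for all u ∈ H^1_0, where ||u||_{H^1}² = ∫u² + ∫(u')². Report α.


α = (2 + 9*π^2)/(4 + 9*π^2)

Coercivity of a(·,·) on H^1_0(-3, -7/3) means a(u, u) ≥ α ||u||_{H^1}² for every u ∈ H^1_0.
The interval has length L = 2/3, and Poincaré/coercivity depend only on L. Here a(u, u) = ∫(u')² + (1/2)·∫u².
Here 0 < c = 1/2 < 1. The condition a(u,u) ≥ α||u||_{H^1}² reads (1−α)∫(u')² ≥ (α−c)∫u². Any admissible α is ≤ 1 (rapidly oscillating u have ∫u²/∫(u')² → 0), and α = 1 would force 0 ≥ (1−c)∫u², impossible since c < 1; so 1−α > 0. By the sharp Poincaré inequality on H^1_0 of an interval of length L, ∫(u')² ≥ (π/L)²∫u² with equality for the first sine mode sin(π(x−x₀)/L) (x₀ the left endpoint), so the inequality holds for all u iff (1−α)(π/L)² ≥ α − c, i.e. α ≤ ((π/L)² + c)/((π/L)² + 1) = (1 + c(L/π)²)/(1 + (L/π)²). With (π/L)² = 9*π^2/4 and c = 1/2, the largest admissible constant is α = ((π/L)² + c)/((π/L)² + 1).
Simplifying, α = (2 + 9*π^2)/(4 + 9*π^2).


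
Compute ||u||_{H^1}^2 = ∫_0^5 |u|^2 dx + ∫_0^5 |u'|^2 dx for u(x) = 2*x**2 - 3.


||u||_{H^1}^2 = 8135/3

The H^1 norm (squared) on an interval (0, L) is
  ||u||_{H^1}^2 = ∫_0^L u(x)^2 dx + ∫_0^L u'(x)^2 dx.
Compute u'(x) = 4*x.
Then u(x)^2 = 4*x**4 - 12*x**2 + 9 and u'(x)^2 = 16*x**2.
Integrate each monomial from 0 to 5 using ∫_0^5 c·x^n dx = c·5^(n+1)/(n+1):
  ∫_0^5 u(x)^2 dx = ∫_0^5 (4*x^4 - 12*x^2 + 9) dx. Term by term:
    ∫_0^5 4*x^4 dx = 2500;  ∫_0^5 -12*x^2 dx = -500;  ∫_0^5 9 dx = 45.
  Sum: 2500 − 500 + 45 = 2045.
  ∫_0^5 u'(x)^2 dx = ∫_0^5 (16*x^2) dx. Term by term:
    ∫_0^5 16*x^2 dx = 2000/3.
Adding: ||u||_{H^1}^2 = 2045 + 2000/3 = 8135/3.


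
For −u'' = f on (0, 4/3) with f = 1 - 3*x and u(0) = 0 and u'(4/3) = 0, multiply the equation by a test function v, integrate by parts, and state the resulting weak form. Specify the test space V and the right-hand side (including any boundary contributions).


V = {v ∈ H^1(0, 4/3) : v(0) = 0} (test functions vanish at x = 0 where u is specified); weak form: ∫_0^4/3 u'v' dx = ∫_0^4/3 (1 - 3*x) v dx for all v ∈ V.

Multiply both sides by a test function v and integrate from 0 to 4/3:
  ∫_0^4/3 −u''(x) v(x) dx = ∫_0^4/3 f(x) v(x) dx.
Integrate the LHS by parts once:
  ∫_0^4/3 −u'' v dx = −[u'(x) v(x)]_0^4/3 + ∫_0^4/3 u'(x) v'(x) dx.
Thus ∫_0^4/3 u'(x) v'(x) dx = ∫_0^4/3 f(x) v(x) dx + [u'(x) v(x)]_0^4/3.
Choose V so that boundary terms are either known or forced to vanish.
Mixed BC: u(0) = 0 (Dirichlet) and u'(4/3) = 0 (Neumann). Define V = {v ∈ H^1(0, 4/3) : v(0) = 0}. Then [u' v]_0^4/3 = u'(4/3)·v(4/3) − u'(0)·0 = 0.
Weak formulation: find u (satisfying any essential BC) such that ∫_0^4/3 u'(x) v'(x) dx = ∫_0^4/3 f v dx for all v ∈ V (Dirichlet at 0 absorbed into V; the Neumann datum at x = 4/3 is zero, so no boundary term remains).
Substituting f(x) = 1 - 3*x, the right-hand side is ∫_0^4/3 (1 - 3*x) v dx.


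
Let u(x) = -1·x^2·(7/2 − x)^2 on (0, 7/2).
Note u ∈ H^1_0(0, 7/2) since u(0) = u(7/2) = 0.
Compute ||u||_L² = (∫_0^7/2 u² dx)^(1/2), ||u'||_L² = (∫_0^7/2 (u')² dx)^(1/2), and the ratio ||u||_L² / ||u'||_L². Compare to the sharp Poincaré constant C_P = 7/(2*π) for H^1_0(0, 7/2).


||u||_L² / ||u'||_L² = 7*sqrt(3)/12 < C_P = 7/(2*π).

u(x) = -1·x^2·(7/2 − x)^2, so u'(x) = x*(-8*x^2 + 42*x - 49)/2.
u(x) = -1·x^2·(7/2 − x)^2 vanishes at x = 0 and x = 7/2, so u ∈ H^1_0(0, 7/2). Differentiate via the product rule and integrate the resulting polynomials term by term.
  ∫_0^7/2 u² dx = ∫_0^7/2 (x^8 - 14*x^7 + 147*x^6/2 - 343*x^5/2 + 2401*x^4/16) dx. Term by term:
    ∫_0^7/2 x^8 dx = 40353607/4608;  ∫_0^7/2 -14*x^7 dx = -40353607/1024;  ∫_0^7/2 147*x^6/2 dx = 17294403/256;
    ∫_0^7/2 -343*x^5/2 dx = -40353607/768;  ∫_0^7/2 2401*x^4/16 dx = 40353607/2560.
  Sum: 40353607/4608 − 40353607/1024 + 17294403/256 − 40353607/768 + 40353607/2560 = 5764801/46080.
  ∫_0^7/2 (u')² dx = ∫_0^7/2 (16*x^6 - 168*x^5 + 637*x^4 - 1029*x^3 + 2401*x^2/4) dx. Term by term:
    ∫_0^7/2 16*x^6 dx = 117649/8;  ∫_0^7/2 -168*x^5 dx = -823543/16;  ∫_0^7/2 637*x^4 dx = 10706059/160;
    ∫_0^7/2 -1029*x^3 dx = -2470629/64;  ∫_0^7/2 2401*x^2/4 dx = 823543/96.
  Sum: 117649/8 − 823543/16 + 10706059/160 − 2470629/64 + 823543/96 = 117649/960.
∫_0^7/2 u² dx = 5764801/46080, so ||u||_L² = 2401*sqrt(5)/480.
∫_0^7/2 (u')² dx = 117649/960, so ||u'||_L² = 343*sqrt(15)/120.
Ratio ||u||_L² / ||u'||_L² = 7*sqrt(3)/12.
Sharp Poincaré constant on H^1_0(0, 7/2) is C_P = L/π = 7/(2*π), achieved by sin(2*π/7·x).
A polynomial bump cannot attain the sharp Poincaré constant (only the first sine eigenfunction does), so the ratio is strictly less than C_P, consistent with ||u||_L² ≤ C_P ||u'||_L².
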